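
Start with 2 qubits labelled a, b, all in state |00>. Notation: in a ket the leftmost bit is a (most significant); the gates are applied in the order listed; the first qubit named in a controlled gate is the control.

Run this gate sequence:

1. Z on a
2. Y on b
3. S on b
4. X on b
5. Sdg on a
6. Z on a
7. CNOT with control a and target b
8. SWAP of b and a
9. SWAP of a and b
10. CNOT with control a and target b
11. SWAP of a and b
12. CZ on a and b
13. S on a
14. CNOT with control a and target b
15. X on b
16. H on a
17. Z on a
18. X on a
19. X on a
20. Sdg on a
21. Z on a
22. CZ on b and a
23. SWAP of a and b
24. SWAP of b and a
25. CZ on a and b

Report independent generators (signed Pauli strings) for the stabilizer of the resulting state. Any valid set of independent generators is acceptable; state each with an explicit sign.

The stabilizer group can be generated by -YI, -IZ, among other valid generating sets.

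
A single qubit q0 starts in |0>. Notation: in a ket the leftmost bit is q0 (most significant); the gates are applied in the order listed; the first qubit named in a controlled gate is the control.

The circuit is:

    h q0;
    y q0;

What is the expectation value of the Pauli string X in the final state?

The expectation value of X is -1.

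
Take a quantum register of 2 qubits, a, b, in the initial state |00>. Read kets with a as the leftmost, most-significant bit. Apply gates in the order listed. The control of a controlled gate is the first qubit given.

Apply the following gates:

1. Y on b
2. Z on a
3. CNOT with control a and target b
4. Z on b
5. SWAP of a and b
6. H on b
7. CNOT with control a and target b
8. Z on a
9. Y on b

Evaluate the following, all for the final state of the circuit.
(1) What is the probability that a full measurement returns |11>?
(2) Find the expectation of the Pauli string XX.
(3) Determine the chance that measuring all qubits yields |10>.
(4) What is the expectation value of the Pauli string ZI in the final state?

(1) Outcome |11> occurs with probability 1/2.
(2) The expectation value of XX is 0.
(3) Outcome |10> occurs with probability 1/2.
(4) In the final state, ZI has expectation -1.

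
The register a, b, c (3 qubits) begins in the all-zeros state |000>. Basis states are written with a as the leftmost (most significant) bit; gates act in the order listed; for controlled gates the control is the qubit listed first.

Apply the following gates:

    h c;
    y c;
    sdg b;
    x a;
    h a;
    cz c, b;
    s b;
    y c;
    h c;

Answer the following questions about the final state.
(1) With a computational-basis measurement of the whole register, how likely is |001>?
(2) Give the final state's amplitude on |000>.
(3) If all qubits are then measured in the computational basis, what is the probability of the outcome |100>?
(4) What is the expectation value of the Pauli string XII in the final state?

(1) A full measurement returns |001> with probability 0.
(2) The amplitude on |000> is sqrt(2)/2.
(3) The probability of measuring |100> is 1/2.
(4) In the final state, XII has expectation -1.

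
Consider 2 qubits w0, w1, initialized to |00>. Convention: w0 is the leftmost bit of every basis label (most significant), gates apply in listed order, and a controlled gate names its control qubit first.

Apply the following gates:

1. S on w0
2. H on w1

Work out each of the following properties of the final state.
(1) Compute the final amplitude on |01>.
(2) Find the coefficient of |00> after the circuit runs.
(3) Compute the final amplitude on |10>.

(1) |01> carries amplitude sqrt(2)/2 in the final state.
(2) The amplitude on |00> is sqrt(2)/2.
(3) |10> carries amplitude 0 in the final state.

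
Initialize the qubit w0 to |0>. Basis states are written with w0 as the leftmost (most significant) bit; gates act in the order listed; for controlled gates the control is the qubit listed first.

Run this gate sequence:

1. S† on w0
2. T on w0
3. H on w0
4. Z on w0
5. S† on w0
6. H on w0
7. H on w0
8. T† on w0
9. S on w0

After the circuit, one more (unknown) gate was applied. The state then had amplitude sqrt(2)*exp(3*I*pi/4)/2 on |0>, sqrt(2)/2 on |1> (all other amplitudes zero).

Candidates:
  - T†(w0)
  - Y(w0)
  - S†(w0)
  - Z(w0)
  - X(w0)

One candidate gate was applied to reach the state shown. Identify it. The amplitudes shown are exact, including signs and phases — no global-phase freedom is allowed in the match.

It was X(w0) that produced the state shown.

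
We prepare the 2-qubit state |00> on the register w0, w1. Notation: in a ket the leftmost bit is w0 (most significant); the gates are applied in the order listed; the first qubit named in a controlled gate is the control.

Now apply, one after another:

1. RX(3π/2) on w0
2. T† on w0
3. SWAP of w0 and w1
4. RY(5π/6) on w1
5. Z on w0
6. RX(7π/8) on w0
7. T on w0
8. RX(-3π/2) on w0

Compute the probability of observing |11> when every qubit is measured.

Outcome |11> occurs with probability sqrt(2 - sqrt(2))/32 + sqrt(4 - 2*sqrt(2))/16 + sqrt(2)/16 + 1/4.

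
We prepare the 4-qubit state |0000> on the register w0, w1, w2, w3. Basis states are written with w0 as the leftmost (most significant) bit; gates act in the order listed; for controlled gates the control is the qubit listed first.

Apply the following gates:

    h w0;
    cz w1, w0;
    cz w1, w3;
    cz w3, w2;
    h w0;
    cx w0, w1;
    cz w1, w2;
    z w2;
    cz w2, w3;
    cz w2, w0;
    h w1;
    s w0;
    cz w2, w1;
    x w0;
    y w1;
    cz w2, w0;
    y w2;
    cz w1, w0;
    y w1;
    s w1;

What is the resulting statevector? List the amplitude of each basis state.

The resulting statevector has amplitude -sqrt(2)*I/2 on |1010>, -sqrt(2)/2 on |1110>, and 0 on every other basis state.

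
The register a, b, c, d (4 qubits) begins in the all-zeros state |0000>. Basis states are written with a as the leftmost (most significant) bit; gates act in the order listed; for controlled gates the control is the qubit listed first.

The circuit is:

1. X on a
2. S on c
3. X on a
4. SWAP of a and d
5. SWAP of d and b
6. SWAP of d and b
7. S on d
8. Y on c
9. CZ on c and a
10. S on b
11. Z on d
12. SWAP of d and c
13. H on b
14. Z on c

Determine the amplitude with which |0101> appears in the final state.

|0101> carries amplitude sqrt(2)*I/2 in the final state. Key observation: gates 5-6 undo each other exactly, leaving only the rest of the circuit to track.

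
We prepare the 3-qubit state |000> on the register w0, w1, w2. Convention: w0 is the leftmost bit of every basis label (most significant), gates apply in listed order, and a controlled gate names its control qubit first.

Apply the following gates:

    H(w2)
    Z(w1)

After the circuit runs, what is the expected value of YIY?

The observable YIY averages to 0.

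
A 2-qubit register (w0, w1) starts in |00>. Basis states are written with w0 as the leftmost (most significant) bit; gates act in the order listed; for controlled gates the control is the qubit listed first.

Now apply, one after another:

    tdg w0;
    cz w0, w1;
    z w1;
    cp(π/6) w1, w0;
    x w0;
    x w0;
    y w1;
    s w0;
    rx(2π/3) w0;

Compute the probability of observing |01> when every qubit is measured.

A full measurement returns |01> with probability 1/4. Key observation: gates 5-6 undo each other exactly, leaving only the rest of the circuit to track.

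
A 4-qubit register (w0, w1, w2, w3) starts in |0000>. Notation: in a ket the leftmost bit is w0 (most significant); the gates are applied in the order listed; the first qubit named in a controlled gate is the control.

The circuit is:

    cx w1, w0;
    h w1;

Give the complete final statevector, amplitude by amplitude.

The resulting statevector has amplitude sqrt(2)/2 on |0000>, sqrt(2)/2 on |0100>, and 0 on every other basis state.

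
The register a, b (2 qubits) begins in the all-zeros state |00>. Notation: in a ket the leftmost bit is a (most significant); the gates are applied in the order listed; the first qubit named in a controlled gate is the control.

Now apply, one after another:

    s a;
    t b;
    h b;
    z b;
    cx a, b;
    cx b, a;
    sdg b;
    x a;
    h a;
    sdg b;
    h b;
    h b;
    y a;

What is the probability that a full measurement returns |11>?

The probability of measuring |11> is 1/4. Key observation: the block from step 11 through step 12 cancels to the identity and can be dropped.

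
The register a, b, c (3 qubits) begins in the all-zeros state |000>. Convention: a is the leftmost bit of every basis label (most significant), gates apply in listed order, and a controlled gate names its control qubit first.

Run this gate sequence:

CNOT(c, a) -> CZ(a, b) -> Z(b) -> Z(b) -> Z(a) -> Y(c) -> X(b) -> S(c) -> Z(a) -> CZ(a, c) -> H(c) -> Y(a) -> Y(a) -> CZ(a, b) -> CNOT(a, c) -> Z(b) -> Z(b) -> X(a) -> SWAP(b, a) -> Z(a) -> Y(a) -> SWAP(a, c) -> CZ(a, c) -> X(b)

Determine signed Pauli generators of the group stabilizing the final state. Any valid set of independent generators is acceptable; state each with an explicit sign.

One valid set of independent stabilizer generators is -XII, +IZI, +IIZ (any independent generating set of the same group is equally correct).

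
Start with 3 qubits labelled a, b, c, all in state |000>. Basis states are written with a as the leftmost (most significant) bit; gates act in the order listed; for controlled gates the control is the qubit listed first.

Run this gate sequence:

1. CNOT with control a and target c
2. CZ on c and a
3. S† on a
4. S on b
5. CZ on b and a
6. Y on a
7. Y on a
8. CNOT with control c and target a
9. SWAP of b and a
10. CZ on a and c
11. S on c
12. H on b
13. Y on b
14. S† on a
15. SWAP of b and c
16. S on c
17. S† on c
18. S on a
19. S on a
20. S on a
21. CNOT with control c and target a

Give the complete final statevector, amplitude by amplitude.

After the circuit, the state carries amplitude -sqrt(2)*I/2 on |000>, sqrt(2)*I/2 on |101>, and 0 on every other basis state.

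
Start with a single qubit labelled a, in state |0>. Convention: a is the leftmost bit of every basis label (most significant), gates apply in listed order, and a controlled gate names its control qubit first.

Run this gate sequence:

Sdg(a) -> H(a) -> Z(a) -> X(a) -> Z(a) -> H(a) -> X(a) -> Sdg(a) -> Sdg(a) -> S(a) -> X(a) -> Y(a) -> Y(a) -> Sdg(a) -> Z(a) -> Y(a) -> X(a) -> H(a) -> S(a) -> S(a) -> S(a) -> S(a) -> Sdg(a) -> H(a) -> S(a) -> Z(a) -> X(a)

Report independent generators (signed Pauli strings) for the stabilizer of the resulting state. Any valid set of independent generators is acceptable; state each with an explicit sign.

The final state is stabilized by the group generated by +X; other independent generating sets are equally valid. Key observation: gates 19-22 undo each other exactly, leaving only the rest of the circuit to track.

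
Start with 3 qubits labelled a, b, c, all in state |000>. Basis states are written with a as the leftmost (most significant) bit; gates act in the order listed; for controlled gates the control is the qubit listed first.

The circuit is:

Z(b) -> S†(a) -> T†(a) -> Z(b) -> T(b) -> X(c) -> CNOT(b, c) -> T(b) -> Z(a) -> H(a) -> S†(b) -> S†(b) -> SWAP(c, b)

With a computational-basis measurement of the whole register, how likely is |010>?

Outcome |010> occurs with probability 1/2.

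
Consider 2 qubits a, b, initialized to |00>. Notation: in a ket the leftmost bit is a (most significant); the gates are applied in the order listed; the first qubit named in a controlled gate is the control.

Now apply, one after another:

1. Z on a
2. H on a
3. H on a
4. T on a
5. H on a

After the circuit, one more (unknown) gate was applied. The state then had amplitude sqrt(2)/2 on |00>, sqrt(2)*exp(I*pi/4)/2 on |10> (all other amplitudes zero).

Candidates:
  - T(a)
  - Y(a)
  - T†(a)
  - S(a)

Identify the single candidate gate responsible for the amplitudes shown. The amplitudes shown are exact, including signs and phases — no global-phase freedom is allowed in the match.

The applied gate was T(a). Key observation: the block from step 2 through step 3 cancels to the identity and can be dropped.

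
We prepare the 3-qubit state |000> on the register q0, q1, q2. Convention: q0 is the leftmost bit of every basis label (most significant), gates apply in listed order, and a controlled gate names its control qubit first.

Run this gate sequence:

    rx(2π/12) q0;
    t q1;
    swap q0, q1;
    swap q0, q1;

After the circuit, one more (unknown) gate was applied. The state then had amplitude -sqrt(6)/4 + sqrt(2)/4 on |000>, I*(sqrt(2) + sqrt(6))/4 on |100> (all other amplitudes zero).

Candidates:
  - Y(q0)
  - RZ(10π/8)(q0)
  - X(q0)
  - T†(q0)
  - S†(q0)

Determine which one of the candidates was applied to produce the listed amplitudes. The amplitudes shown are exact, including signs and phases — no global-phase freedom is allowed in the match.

The unique candidate consistent with the amplitudes is Y(q0). Key observation: steps 3-4 multiply out to the identity, so the circuit reduces to the remaining gates.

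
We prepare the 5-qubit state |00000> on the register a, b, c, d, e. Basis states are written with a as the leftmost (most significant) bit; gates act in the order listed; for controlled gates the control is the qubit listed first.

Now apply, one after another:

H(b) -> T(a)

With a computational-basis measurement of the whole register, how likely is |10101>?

A full measurement returns |10101> with probability 0.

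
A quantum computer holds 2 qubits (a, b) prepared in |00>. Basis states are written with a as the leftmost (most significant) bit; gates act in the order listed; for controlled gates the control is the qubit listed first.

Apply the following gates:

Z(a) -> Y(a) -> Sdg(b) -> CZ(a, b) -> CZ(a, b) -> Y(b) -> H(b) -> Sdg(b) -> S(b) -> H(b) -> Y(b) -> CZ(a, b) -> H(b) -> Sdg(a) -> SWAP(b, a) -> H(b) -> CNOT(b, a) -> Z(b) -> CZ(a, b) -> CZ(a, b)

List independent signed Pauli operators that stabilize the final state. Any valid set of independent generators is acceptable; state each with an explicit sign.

The final state is stabilized by the group generated by +XI, +IX; other independent generating sets are equally valid.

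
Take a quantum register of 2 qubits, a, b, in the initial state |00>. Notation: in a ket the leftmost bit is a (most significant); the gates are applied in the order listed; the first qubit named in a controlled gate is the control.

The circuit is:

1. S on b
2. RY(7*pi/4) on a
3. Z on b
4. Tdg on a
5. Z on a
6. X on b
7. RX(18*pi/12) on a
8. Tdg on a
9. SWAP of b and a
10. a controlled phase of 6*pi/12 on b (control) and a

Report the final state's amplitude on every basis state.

The resulting statevector has amplitude 0 on |00>, 0 on |01>, sqrt(2)*(sqrt(sqrt(2) + 2) + sqrt(2 - sqrt(2))*exp(I*pi/4))/4 on |10>, sqrt(2)*(sqrt(2 - sqrt(2)) + sqrt(sqrt(2) + 2)*exp(3*I*pi/4))/4 on |11>.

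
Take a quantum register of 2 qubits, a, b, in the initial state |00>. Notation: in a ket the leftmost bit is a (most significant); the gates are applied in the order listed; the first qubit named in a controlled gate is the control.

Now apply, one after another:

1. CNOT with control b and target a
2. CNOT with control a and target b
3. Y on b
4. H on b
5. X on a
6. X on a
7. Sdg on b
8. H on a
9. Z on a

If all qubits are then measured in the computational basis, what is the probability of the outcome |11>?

The probability of measuring |11> is 1/4.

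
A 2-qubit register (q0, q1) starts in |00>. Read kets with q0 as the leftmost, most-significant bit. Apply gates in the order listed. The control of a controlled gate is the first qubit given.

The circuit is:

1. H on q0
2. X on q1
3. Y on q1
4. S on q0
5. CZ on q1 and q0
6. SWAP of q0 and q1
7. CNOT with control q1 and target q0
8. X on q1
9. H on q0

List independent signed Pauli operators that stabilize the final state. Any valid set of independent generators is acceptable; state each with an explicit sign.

The final state is stabilized by the group generated by -XZ, -ZY; other independent generating sets are equally valid.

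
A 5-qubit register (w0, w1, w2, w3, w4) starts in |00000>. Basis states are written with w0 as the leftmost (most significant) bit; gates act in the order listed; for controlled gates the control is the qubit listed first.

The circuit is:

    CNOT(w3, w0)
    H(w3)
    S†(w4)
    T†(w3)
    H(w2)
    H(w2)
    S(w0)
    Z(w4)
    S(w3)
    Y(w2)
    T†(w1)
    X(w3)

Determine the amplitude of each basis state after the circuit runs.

The final amplitudes are sqrt(2)*exp(3*I*pi/4)/2 on |00100>, sqrt(2)*I/2 on |00110>, and 0 on every other basis state. Key observation: the block from step 5 through step 6 cancels to the identity and can be dropped.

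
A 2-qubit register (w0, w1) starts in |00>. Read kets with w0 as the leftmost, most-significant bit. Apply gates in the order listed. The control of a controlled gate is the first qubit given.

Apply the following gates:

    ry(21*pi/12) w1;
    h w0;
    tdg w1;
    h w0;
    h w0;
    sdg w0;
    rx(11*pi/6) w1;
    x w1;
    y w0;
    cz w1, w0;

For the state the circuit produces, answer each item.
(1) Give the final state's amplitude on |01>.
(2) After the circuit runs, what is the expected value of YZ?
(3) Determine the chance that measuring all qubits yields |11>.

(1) The amplitude on |01> is -sqrt(3*sqrt(2) + 6)/8 - sqrt(sqrt(2) + 2)/8 - sqrt(2 - sqrt(2))*exp(I*pi/4)/8 + sqrt(6 - 3*sqrt(2))*exp(I*pi/4)/8.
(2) The observable YZ averages to -1.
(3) Outcome |11> occurs with probability sqrt(6)/16 + 3/16.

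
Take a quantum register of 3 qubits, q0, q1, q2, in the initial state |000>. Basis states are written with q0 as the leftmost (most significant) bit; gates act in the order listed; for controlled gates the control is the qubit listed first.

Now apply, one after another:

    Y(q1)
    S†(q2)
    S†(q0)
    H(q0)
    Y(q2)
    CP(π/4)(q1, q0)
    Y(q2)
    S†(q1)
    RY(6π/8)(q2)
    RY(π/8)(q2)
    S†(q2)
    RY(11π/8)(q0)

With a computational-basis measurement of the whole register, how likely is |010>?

A full measurement returns |010> with probability -sqrt(2)*sin(5*pi/16)**2*cos(pi/16)**2/8 - sqrt(2)*cos(pi/16)**2*cos(5*pi/16)**2/8 - sqrt(1/2 - sqrt(2)/4)*sqrt(sqrt(2)/4 + 1/2)*sin(pi/16)*sin(5*pi/16)**2*cos(pi/16) - sqrt(1/2 - sqrt(2)/4)*sqrt(sqrt(2)/4 + 1/2)*sin(pi/16)*cos(pi/16)*cos(5*pi/16)**2 + sqrt(2)*sin(pi/16)**2*cos(5*pi/16)**2/8 + sin(pi/16)**2*cos(5*pi/16)**2/4 + sqrt(2)*sin(pi/16)**2*sin(5*pi/16)**2/8 + sin(pi/16)**2*sin(5*pi/16)**2/4 + cos(pi/16)**2*cos(5*pi/16)**2/4 + sin(5*pi/16)**2*cos(pi/16)**2/4 + exp(-I*pi/4)*sin(5*pi/16)*cos(pi/16)**2*cos(5*pi/16)/4 - sqrt(2)*exp(I*pi/4)*sin(5*pi/16)*cos(pi/16)**2*cos(5*pi/16)/8 - sqrt(1/2 - sqrt(2)/4)*sqrt(sqrt(2)/4 + 1/2)*exp(I*pi/4)*sin(pi/16)*sin(5*pi/16)*cos(pi/16)*cos(5*pi/16) + exp(-I*pi/4)*sin(pi/16)**2*sin(5*pi/16)*cos(5*pi/16)/4 + sqrt(2)*exp(-I*pi/4)*sin(pi/16)**2*sin(5*pi/16)*cos(5*pi/16)/8 + sqrt(2)*exp(I*pi/4)*sin(pi/16)**2*sin(5*pi/16)*cos(5*pi/16)/8 + exp(I*pi/4)*sin(pi/16)**2*sin(5*pi/16)*cos(5*pi/16)/4 - sqrt(1/2 - sqrt(2)/4)*sqrt(sqrt(2)/4 + 1/2)*exp(-I*pi/4)*sin(pi/16)*sin(5*pi/16)*cos(pi/16)*cos(5*pi/16) - sqrt(2)*exp(-I*pi/4)*sin(5*pi/16)*cos(pi/16)**2*cos(5*pi/16)/8 + exp(I*pi/4)*sin(5*pi/16)*cos(pi/16)**2*cos(5*pi/16)/4.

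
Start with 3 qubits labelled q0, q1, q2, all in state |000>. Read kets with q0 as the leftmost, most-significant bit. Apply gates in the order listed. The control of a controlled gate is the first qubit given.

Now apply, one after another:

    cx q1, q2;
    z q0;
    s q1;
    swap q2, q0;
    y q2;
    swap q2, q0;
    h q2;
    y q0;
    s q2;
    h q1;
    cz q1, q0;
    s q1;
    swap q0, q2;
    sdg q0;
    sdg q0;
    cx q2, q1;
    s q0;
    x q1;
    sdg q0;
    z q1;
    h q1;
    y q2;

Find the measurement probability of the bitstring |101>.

Outcome |101> occurs with probability 1/4.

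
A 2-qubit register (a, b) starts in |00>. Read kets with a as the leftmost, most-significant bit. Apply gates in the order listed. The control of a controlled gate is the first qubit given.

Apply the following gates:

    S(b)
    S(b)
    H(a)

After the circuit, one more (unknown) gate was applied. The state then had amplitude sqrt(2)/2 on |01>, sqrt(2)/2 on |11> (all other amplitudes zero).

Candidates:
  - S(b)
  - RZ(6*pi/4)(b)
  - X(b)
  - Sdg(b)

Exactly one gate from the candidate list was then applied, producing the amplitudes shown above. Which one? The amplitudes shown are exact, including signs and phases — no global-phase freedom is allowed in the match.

The unique candidate consistent with the amplitudes is X(b).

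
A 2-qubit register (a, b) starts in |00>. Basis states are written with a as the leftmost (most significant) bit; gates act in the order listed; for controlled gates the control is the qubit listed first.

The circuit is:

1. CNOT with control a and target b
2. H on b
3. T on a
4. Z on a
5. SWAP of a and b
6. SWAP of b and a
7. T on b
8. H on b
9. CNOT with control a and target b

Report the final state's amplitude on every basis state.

The final amplitudes are 1/2 + exp(I*pi/4)/2 on |00>, 1/2 - exp(I*pi/4)/2 on |01>, 0 on |10>, 0 on |11>.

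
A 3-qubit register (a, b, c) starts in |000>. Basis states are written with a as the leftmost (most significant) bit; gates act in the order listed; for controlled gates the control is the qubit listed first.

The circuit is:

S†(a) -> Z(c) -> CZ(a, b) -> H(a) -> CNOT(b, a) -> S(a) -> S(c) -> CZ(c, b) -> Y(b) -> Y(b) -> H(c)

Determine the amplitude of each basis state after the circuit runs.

The resulting statevector has amplitude 1/2 on |000>, 1/2 on |001>, 0 on |010>, 0 on |011>, I/2 on |100>, I/2 on |101>, 0 on |110>, 0 on |111>.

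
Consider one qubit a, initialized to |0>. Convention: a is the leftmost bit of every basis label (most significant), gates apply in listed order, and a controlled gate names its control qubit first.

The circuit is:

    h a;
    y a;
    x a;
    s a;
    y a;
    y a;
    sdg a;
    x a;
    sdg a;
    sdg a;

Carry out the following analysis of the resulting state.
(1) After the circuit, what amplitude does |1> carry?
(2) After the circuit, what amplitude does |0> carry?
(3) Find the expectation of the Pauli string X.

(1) The final state's coefficient on |1> equals -sqrt(2)*I/2. Key observation: gates 3-8 undo each other exactly, leaving only the rest of the circuit to track.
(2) The final state's coefficient on |0> equals -sqrt(2)*I/2.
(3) The observable X averages to 1.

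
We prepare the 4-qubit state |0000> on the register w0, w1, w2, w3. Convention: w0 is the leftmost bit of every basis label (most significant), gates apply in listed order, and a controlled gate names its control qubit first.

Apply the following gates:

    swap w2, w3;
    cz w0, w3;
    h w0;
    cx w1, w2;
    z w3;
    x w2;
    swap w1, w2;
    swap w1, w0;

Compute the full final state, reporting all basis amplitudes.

The resulting statevector has amplitude sqrt(2)/2 on |1000>, sqrt(2)/2 on |1100>, and 0 on every other basis state.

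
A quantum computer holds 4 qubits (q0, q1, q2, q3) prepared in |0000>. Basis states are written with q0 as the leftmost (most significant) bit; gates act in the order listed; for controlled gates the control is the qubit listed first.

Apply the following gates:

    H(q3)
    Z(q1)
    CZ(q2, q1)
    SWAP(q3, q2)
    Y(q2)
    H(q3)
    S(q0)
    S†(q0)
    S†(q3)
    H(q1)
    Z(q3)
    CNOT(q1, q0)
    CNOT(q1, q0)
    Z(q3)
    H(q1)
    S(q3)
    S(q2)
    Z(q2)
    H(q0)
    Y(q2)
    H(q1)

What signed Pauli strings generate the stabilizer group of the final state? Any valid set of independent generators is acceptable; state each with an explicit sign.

The stabilizer group can be generated by +XIII, +IXII, +IIYI, +IIIX, among other valid generating sets. Key observation: steps 9-16 multiply out to the identity, so the circuit reduces to the remaining gates.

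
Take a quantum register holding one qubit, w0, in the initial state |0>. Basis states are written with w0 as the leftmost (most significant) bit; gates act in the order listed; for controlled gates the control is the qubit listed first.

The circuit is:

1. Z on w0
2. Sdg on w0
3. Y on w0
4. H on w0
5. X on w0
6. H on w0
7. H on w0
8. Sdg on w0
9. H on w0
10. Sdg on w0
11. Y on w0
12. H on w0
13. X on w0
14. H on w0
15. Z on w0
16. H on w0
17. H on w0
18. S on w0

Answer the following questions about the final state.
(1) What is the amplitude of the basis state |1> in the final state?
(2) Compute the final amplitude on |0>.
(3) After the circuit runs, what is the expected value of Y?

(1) The final state's coefficient on |1> equals -1/2 + I/2. Key observation: steps 12-15 multiply out to the identity, so the circuit reduces to the remaining gates.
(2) The final state's coefficient on |0> equals 1/2 + I/2.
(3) The expectation value of Y is 1.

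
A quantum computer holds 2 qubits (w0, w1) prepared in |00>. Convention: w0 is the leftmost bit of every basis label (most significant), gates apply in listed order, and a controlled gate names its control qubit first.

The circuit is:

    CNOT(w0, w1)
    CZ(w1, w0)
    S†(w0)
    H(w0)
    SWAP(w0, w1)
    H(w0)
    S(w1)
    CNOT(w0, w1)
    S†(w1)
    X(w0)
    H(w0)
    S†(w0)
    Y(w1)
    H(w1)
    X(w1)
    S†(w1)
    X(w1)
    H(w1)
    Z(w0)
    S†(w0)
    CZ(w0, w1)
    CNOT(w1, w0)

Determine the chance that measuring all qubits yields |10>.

A full measurement returns |10> with probability 1/2.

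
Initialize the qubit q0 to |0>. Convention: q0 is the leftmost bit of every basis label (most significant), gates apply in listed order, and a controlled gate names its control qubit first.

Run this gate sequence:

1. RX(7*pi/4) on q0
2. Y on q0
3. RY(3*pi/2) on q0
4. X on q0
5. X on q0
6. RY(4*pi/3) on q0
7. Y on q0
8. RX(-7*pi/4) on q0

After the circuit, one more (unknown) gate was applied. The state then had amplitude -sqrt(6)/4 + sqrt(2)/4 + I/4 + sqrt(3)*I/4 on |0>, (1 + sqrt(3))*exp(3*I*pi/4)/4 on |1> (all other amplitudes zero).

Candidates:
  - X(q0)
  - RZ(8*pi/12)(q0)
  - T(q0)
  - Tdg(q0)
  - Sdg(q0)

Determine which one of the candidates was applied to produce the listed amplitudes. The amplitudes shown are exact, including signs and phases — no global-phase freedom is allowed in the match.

The applied gate was Tdg(q0).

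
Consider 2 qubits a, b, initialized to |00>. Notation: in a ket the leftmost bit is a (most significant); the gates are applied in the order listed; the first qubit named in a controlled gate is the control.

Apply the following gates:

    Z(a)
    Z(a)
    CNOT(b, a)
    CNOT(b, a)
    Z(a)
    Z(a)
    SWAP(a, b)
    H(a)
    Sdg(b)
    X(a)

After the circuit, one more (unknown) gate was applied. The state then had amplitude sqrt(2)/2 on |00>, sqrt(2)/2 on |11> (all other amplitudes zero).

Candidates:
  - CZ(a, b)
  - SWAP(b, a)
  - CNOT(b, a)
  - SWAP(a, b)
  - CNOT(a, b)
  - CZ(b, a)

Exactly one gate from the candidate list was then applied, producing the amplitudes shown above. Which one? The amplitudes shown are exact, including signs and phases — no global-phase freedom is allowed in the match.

The unique candidate consistent with the amplitudes is CNOT(a, b).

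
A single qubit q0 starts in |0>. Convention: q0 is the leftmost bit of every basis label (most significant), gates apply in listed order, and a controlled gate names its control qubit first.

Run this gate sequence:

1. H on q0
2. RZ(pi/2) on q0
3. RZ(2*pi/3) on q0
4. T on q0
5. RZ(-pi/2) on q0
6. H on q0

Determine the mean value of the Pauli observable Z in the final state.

The observable Z averages to -sqrt(6)/4 - sqrt(2)/4.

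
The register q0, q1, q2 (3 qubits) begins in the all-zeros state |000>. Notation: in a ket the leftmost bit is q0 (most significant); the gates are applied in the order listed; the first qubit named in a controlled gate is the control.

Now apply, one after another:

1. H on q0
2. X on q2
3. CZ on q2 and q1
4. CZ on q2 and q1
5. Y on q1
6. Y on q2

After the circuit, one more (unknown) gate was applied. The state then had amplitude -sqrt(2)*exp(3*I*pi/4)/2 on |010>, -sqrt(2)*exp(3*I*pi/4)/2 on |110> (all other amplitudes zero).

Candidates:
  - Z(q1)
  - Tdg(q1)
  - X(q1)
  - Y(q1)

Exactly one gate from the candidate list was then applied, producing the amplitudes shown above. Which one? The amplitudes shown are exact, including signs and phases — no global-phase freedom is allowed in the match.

The applied gate was Tdg(q1). Key observation: steps 3-4 multiply out to the identity, so the circuit reduces to the remaining gates.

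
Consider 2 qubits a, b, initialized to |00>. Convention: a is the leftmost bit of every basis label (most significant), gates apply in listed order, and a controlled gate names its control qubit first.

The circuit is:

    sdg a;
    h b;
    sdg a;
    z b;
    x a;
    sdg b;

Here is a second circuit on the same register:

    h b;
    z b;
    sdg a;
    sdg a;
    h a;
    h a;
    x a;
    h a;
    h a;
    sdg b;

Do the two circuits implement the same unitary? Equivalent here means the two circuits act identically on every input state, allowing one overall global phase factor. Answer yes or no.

Yes, they are equivalent — the unitaries differ by at most a global phase.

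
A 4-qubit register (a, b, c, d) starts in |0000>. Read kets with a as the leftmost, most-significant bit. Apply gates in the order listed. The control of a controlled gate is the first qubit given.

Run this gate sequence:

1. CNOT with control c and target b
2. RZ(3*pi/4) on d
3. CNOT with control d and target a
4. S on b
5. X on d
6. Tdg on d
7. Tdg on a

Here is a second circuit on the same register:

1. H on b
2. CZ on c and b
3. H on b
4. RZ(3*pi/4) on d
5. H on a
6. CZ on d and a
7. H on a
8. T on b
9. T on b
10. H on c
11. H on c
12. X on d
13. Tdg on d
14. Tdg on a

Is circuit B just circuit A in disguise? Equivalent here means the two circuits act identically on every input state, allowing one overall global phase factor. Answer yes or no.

Yes: on every input state the two circuits agree up to one overall phase factor.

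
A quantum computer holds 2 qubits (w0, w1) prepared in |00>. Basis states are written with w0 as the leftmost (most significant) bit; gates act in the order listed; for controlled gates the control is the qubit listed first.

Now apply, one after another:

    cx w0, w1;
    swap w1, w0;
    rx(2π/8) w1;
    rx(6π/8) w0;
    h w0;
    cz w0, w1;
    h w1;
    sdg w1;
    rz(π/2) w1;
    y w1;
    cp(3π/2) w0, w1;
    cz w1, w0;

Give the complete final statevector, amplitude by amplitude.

After the circuit, the state carries amplitude -1/2 on |00>, -exp(3*I*pi/4)/2 on |01>, sqrt(2)*(-1 - I)*exp(I*pi/4)/4 on |10>, -exp(I*pi/4)/2 on |11>.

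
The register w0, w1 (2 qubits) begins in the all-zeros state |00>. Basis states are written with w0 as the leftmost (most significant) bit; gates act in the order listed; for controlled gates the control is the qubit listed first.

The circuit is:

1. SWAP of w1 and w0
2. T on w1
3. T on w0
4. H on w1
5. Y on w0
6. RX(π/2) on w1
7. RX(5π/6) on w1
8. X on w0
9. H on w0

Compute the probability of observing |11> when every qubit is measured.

The probability of measuring |11> is 1/4.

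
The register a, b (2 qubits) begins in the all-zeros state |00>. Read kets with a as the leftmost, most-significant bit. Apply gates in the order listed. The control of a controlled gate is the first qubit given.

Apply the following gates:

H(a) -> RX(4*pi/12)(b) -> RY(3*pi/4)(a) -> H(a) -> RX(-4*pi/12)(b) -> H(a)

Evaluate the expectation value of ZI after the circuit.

The expectation value of ZI is -sqrt(2)/2.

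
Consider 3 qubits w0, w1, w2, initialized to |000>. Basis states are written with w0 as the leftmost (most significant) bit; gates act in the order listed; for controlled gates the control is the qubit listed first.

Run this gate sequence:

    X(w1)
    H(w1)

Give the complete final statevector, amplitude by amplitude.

The final amplitudes are sqrt(2)/2 on |000>, -sqrt(2)/2 on |010>, and 0 on every other basis state.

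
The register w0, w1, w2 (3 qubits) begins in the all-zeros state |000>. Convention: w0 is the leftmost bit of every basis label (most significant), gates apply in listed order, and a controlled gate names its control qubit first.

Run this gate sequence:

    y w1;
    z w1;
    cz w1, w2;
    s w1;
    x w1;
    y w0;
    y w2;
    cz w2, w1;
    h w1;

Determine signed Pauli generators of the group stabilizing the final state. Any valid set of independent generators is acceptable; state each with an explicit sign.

The stabilizer group can be generated by +IXI, -ZII, -IIZ, among other valid generating sets.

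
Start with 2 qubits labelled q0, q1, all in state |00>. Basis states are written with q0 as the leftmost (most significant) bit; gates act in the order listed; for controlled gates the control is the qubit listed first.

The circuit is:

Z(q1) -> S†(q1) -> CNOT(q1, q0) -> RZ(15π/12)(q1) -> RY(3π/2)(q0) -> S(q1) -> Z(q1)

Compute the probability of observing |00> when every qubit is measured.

Outcome |00> occurs with probability 1/2.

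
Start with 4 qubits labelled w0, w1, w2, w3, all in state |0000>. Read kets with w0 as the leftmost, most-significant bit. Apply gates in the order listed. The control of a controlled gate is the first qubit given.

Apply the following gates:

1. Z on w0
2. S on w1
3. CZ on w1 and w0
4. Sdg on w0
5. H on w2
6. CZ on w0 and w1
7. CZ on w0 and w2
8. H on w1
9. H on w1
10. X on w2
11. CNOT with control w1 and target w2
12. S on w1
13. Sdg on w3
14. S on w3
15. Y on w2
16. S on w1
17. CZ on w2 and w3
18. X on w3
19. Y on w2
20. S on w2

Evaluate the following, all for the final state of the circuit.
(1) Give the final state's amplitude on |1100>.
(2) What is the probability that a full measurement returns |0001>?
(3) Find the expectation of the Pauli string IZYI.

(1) The final state's coefficient on |1100> equals 0.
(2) The probability of measuring |0001> is 1/2.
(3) In the final state, IZYI has expectation 1.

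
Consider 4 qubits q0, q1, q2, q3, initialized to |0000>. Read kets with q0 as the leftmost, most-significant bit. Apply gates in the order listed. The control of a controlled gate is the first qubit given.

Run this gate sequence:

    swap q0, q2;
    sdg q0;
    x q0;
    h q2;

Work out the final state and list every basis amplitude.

The resulting statevector has amplitude sqrt(2)/2 on |1000>, sqrt(2)/2 on |1010>, and 0 on every other basis state.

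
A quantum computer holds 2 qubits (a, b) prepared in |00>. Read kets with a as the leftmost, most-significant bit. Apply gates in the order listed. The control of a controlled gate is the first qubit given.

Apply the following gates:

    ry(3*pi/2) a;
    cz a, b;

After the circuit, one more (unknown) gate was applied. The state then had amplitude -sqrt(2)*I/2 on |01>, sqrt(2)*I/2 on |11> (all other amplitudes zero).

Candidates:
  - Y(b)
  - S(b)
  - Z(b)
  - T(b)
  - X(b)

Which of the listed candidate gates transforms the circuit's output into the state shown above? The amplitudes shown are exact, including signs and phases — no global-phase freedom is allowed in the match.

It was Y(b) that produced the state shown.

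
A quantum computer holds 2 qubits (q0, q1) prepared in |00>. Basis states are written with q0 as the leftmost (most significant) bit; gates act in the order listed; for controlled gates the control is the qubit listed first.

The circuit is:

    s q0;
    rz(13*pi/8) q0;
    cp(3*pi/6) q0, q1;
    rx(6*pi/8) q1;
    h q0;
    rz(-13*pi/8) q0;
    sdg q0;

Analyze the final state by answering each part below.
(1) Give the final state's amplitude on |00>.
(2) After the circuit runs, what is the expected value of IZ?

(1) |00> carries amplitude sqrt(4 - 2*sqrt(2))/4 in the final state.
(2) The observable IZ averages to -sqrt(2)/2.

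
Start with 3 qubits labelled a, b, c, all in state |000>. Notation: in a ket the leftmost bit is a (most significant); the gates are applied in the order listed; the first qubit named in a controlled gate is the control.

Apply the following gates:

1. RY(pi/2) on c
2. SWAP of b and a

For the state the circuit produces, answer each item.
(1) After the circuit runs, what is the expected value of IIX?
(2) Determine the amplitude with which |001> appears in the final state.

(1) In the final state, IIX has expectation 1.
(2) |001> carries amplitude sqrt(2)/2 in the final state.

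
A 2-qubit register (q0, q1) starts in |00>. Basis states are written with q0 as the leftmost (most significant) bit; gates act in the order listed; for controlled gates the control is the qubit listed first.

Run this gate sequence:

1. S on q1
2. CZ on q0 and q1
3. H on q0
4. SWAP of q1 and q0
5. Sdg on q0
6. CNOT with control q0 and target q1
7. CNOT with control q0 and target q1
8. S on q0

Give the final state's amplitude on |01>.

|01> carries amplitude sqrt(2)/2 in the final state. Key observation: the block from step 5 through step 8 cancels to the identity and can be dropped.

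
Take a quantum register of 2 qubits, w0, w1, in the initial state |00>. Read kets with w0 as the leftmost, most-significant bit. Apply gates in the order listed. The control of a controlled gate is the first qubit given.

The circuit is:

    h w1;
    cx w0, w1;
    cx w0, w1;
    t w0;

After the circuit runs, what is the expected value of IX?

The expectation value of IX is 1. Key observation: the block from step 2 through step 3 cancels to the identity and can be dropped.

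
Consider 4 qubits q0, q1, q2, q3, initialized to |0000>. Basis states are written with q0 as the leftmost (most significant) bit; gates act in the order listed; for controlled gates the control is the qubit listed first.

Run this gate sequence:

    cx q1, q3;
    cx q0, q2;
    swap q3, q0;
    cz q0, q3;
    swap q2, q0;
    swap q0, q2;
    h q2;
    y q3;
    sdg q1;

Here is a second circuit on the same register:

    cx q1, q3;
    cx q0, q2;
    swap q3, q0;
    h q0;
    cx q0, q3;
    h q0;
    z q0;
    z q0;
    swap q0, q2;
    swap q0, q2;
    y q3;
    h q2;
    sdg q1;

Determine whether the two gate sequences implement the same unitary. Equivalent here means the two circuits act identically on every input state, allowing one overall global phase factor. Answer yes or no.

No: there is an input state on which the two circuits produce genuinely different outputs (not merely differing by a phase).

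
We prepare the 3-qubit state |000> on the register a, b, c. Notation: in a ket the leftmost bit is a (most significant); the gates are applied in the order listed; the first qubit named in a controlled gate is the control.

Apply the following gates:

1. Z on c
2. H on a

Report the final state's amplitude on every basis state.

The final amplitudes are sqrt(2)/2 on |000>, sqrt(2)/2 on |100>, and 0 on every other basis state.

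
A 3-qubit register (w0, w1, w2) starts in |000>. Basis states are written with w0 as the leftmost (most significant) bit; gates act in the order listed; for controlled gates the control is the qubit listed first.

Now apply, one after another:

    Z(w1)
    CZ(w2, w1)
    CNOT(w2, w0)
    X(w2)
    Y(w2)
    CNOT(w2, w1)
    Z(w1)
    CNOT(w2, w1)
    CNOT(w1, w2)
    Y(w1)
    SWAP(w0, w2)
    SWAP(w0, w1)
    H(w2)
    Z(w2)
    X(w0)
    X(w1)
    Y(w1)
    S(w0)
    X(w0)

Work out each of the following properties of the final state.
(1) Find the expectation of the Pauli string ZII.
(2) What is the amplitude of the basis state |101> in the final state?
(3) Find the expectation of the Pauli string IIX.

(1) In the final state, ZII has expectation -1.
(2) The final state's coefficient on |101> equals sqrt(2)*I/2.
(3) The expectation value of IIX is -1.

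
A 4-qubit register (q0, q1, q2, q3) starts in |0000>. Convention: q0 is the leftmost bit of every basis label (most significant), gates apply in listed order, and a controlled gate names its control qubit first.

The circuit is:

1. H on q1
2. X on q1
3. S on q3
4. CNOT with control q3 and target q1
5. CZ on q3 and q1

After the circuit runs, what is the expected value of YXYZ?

The observable YXYZ averages to 0.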